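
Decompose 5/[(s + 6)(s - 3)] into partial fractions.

5/(s + 6)(s - 3) = A/(s + 6) + B/(s - 3). A = 5/(-6 - 3) = -5/9, B = 5/(3 + 6) = 5/9
Result: (-5/9)/(s + 6) + (5/9)/(s - 3)


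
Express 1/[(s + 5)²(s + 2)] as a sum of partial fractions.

Cover-up at s=-2: γ = 1/(-2 + 5)² = 1/9. Cover-up at s=-5: β = 1/(-5 + 2) = -1/3. Comparing s² coeff: α = -γ = -1/9
Result: (-1/9)/(s + 5) - (1/3)/(s + 5)² + (1/9)/(s + 2)


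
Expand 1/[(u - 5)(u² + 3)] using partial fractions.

Cover-up at u = 5: α = 1/(5² + 3) = 1/28. Then β = -α = -1/28, γ = -α·(0 + 5) = -5/28
Result: (1/28)/(u - 5) - ((1/28)u + 5/28)/(u² + 3)


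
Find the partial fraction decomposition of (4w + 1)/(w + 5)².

(4w + 1) = P(w + 5) + Q. At w = -5: Q = 4·(-5) + 1 = -19. Coeff of w: P = 4
Result: 4/(w + 5) - 19/(w + 5)²


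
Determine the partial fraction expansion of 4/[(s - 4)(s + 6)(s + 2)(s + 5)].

Using Heaviside cover-up: (1/135)/(s - 4) - (1/10)/(s + 6) - (1/18)/(s + 2) + (4/27)/(s + 5)


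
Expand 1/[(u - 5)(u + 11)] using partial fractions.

1/(u - 5)(u + 11) = A/(u - 5) + B/(u + 11). A = 1/(5 + 11) = 1/16, B = 1/(-11 - 5) = -1/16
Result: (1/16)/(u - 5) - (1/16)/(u + 11)


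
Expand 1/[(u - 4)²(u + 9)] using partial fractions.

Cover-up at u=-9: R = 1/(-9 - 4)² = 1/169. Cover-up at u=4: Q = 1/(4 + 9) = 1/13. Comparing u² coeff: P = -R = -1/169
Result: (-1/169)/(u - 4) + (1/13)/(u - 4)² + (1/169)/(u + 9)


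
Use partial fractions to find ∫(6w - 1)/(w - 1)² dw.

Decompose: α = 6, β = 6·1 - 1 = 5, so (6w - 1)/(w - 1)² = 6/(w - 1) + 5/(w - 1)². Integrate: ∫ α/(w - 1) dw = 6 ln|(w - 1)|; ∫ β/(w - 1)² dw = -5/(w - 1). Sum: 6 ln|(w - 1)| - 5/(w - 1) + C


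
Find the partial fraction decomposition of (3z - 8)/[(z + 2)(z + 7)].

At z=-2: P = (3·(-2) - 8)/(-2 + 7) = -14/5. At z=-7: Q = (3·(-7) - 8)/(-7 + 2) = 29/5
Result: (-14/5)/(z + 2) + (29/5)/(z + 7)


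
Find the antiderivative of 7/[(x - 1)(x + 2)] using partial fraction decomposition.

Decompose: 7/[(x - 1)(x + 2)] = (7/3)/(x - 1) - (7/3)/(x + 2). Integrate each term: (7/3) ln|(x - 1)| - (7/3) ln|(x + 2)| + C


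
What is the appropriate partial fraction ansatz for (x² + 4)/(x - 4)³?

Repeated linear factor (power 3): P/(x - 4) + Q/(x - 4)² + R/(x - 4)³


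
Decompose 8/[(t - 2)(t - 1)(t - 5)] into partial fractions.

Using cover-up method: A = -8/3, B = 2, C = 2/3
Result: (-8/3)/(t - 2) + 2/(t - 1) + (2/3)/(t - 5)


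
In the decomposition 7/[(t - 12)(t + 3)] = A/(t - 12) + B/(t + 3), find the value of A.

Cover-up at t = 12: A = 7/(12 + 3) = 7/15


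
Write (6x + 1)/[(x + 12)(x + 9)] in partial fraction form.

At x=-12: A = (6·(-12) + 1)/(-12 + 9) = 71/3. At x=-9: B = (6·(-9) + 1)/(-9 + 12) = -53/3
Result: (71/3)/(x + 12) - (53/3)/(x + 9)


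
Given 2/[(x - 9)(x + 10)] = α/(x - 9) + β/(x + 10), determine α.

Cover-up at x = 9: α = 2/(9 + 10) = 2/19


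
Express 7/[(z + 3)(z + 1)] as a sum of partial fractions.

7/(z + 3)(z + 1) = α/(z + 3) + β/(z + 1). α = 7/(-3 + 1) = -7/2, β = 7/(-1 + 3) = 7/2
Result: (-7/2)/(z + 3) + (7/2)/(z + 1)


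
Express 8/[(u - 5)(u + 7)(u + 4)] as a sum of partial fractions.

Using cover-up method: α = 2/27, β = 2/9, γ = -8/27
Result: (2/27)/(u - 5) + (2/9)/(u + 7) - (8/27)/(u + 4)


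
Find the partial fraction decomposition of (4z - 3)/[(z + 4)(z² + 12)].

At z=-4: A = (4·(-4) - 3)/((-4)² + 12) = -19/28. B = -A = 19/28, C = 4 - (-4)·A = 9/7
Result: (-19/28)/(z + 4) + ((19/28)z + 9/7)/(z² + 12)


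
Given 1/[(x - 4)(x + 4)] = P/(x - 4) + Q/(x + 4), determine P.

Cover-up at x = 4: P = 1/(4 + 4) = 1/8


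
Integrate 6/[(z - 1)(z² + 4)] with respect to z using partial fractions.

Cover-up at z=1: α = 6/(1²+4) = 6/5. Coeff matching: β = -6/5, γ = -6/5. Decomposition: (6/5)/(z - 1) - ((6/5)z + 6/5)/(z² + 4). Integrate: linear → ln, quadratic → (1/2)ln + arctan: (6/5) ln|(z - 1)| - (3/5) ln(z² + 4) - (3/5) arctan(z/2) + C


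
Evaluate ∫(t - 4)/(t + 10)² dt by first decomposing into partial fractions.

Decompose: P = 1, Q = 1·(-10) - 4 = -14, so (t - 4)/(t + 10)² = 1/(t + 10) - 14/(t + 10)². Integrate: ∫ P/(t + 10) dt = ln|(t + 10)|; ∫ Q/(t + 10)² dt = 14/(t + 10). Sum: ln|(t + 10)| + 14/(t + 10) + C


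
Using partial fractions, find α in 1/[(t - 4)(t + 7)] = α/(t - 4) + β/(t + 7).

Cover-up at t = 4: α = 1/(4 + 7) = 1/11


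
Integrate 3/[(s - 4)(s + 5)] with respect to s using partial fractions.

Decompose: 3/[(s - 4)(s + 5)] = (1/3)/(s - 4) - (1/3)/(s + 5). Integrate each term: (1/3) ln|(s - 4)| - (1/3) ln|(s + 5)| + C


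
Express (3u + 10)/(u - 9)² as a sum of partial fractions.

(3u + 10) = α(u - 9) + β. At u = 9: β = 3·9 + 10 = 37. Coeff of u: α = 3
Result: 3/(u - 9) + 37/(u - 9)²


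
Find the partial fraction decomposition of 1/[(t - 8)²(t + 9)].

Cover-up at t=-9: γ = 1/(-9 - 8)² = 1/289. Cover-up at t=8: β = 1/(8 + 9) = 1/17. Comparing t² coeff: α = -γ = -1/289
Result: (-1/289)/(t - 8) + (1/17)/(t - 8)² + (1/289)/(t + 9)


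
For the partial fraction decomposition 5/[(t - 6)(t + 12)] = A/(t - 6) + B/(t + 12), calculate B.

Cover-up at t = -12: B = 5/(-12 - 6) = -5/18


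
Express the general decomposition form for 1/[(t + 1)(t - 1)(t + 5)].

Three distinct linear factors: P/(t + 1) + Q/(t - 1) + R/(t + 5)


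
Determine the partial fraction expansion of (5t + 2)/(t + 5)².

(5t + 2) = α(t + 5) + β. At t = -5: β = 5·(-5) + 2 = -23. Coeff of t: α = 5
Result: 5/(t + 5) - 23/(t + 5)²


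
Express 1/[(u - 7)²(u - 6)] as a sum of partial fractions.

Cover-up at u=6: R = 1/(6 - 7)² = 1. Cover-up at u=7: Q = 1/(7 - 6) = 1. Comparing u² coeff: P = -R = -1
Result: -1/(u - 7) + 1/(u - 7)² + 1/(u - 6)


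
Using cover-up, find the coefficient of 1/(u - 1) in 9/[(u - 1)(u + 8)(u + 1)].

Cover (u - 1), set u=1: 9/[(1 + 8)(1 + 1)] = 1/2


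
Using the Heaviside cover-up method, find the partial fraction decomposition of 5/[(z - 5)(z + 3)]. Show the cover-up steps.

Cover (z - 5): set z=5, get A = 5/(5 + 3) = 5/8. Cover (z + 3): set z=-3, get B = 5/(-3 - 5) = -5/8.
Result: (5/8)/(z - 5) - (5/8)/(z + 3)


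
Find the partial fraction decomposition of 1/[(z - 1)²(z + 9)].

Cover-up at z=-9: C = 1/(-9 - 1)² = 1/100. Cover-up at z=1: B = 1/(1 + 9) = 1/10. Comparing z² coeff: A = -C = -1/100
Result: (-1/100)/(z - 1) + (1/10)/(z - 1)² + (1/100)/(z + 9)


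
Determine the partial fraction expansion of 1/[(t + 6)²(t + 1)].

Cover-up at t=-1: C = 1/(-1 + 6)² = 1/25. Cover-up at t=-6: B = 1/(-6 + 1) = -1/5. Comparing t² coeff: A = -C = -1/25
Result: (-1/25)/(t + 6) - (1/5)/(t + 6)² + (1/25)/(t + 1)


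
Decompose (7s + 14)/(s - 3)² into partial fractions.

(7s + 14) = P(s - 3) + Q. At s = 3: Q = 7·3 + 14 = 35. Coeff of s: P = 7
Result: 7/(s - 3) + 35/(s - 3)²


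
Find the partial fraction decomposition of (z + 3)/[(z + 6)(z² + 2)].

At z=-6: α = (1·(-6) + 3)/((-6)² + 2) = -3/38. β = -α = 3/38, γ = 1 - (-6)·α = 10/19
Result: (-3/38)/(z + 6) + ((3/38)z + 10/19)/(z² + 2)


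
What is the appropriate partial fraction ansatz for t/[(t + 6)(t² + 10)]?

Linear + irreducible quadratic: α/(t + 6) + (βt + γ)/(t² + 10)


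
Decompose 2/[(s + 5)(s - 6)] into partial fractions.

2/(s + 5)(s - 6) = P/(s + 5) + Q/(s - 6). P = 2/(-5 - 6) = -2/11, Q = 2/(6 + 5) = 2/11
Result: (-2/11)/(s + 5) + (2/11)/(s - 6)


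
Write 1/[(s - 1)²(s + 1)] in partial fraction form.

Cover-up at s=-1: R = 1/(-1 - 1)² = 1/4. Cover-up at s=1: Q = 1/(1 + 1) = 1/2. Comparing s² coeff: P = -R = -1/4
Result: (-1/4)/(s - 1) + (1/2)/(s - 1)² + (1/4)/(s + 1)


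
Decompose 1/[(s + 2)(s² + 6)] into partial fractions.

Cover-up at s = -2: P = 1/((-2)² + 6) = 1/10. Then Q = -P = -1/10, R = -P·(0 - 2) = 1/5
Result: (1/10)/(s + 2) - ((1/10)s - 1/5)/(s² + 6)


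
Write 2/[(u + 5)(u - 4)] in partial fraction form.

2/(u + 5)(u - 4) = A/(u + 5) + B/(u - 4). A = 2/(-5 - 4) = -2/9, B = 2/(4 + 5) = 2/9
Result: (-2/9)/(u + 5) + (2/9)/(u - 4)


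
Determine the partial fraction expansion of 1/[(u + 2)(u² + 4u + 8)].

Cover-up at u = -2: α = 1/((-2)² + 4·(-2) + 8) = 1/4. Then β = -α = -1/4, γ = -α·(4 - 2) = -1/2
Result: (1/4)/(u + 2) - ((1/4)u + 1/2)/(u² + 4u + 8)


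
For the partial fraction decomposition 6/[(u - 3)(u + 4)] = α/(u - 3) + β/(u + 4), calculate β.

Cover-up at u = -4: β = 6/(-4 - 3) = -6/7


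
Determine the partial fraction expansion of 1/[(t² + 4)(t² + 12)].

Coefficient matching gives P = R = 0, Q = 1/(12-4) = 1/8, S = -Q = -1/8
Result: (1/8)/(t² + 4) - (1/8)/(t² + 12)


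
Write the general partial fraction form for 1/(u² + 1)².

Repeated quadratic factor: (Pu + Q)/(u² + 1) + (Ru + S)/(u² + 1)²


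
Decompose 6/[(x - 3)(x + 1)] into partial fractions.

6/(x - 3)(x + 1) = P/(x - 3) + Q/(x + 1). P = 6/(3 + 1) = 3/2, Q = 6/(-1 - 3) = -3/2
Result: (3/2)/(x - 3) - (3/2)/(x + 1)


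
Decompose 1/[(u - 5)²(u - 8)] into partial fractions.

Cover-up at u=8: R = 1/(8 - 5)² = 1/9. Cover-up at u=5: Q = 1/(5 - 8) = -1/3. Comparing u² coeff: P = -R = -1/9
Result: (-1/9)/(u - 5) - (1/3)/(u - 5)² + (1/9)/(u - 8)


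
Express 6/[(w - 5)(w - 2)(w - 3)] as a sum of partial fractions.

Using cover-up method: A = 1, B = 2, C = -3
Result: 1/(w - 5) + 2/(w - 2) - 3/(w - 3)


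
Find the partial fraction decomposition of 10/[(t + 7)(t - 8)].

10/(t + 7)(t - 8) = α/(t + 7) + β/(t - 8). α = 10/(-7 - 8) = -2/3, β = 10/(8 + 7) = 2/3
Result: (-2/3)/(t + 7) + (2/3)/(t - 8)


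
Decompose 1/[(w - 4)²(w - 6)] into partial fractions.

Cover-up at w=6: C = 1/(6 - 4)² = 1/4. Cover-up at w=4: B = 1/(4 - 6) = -1/2. Comparing w² coeff: A = -C = -1/4
Result: (-1/4)/(w - 4) - (1/2)/(w - 4)² + (1/4)/(w - 6)


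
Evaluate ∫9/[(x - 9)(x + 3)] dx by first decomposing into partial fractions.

Decompose: 9/[(x - 9)(x + 3)] = (3/4)/(x - 9) - (3/4)/(x + 3). Integrate each term: (3/4) ln|(x - 9)| - (3/4) ln|(x + 3)| + C


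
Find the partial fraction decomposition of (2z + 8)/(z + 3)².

(2z + 8) = P(z + 3) + Q. At z = -3: Q = 2·(-3) + 8 = 2. Coeff of z: P = 2
Result: 2/(z + 3) + 2/(z + 3)²


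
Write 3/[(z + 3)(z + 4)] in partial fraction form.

3/(z + 3)(z + 4) = P/(z + 3) + Q/(z + 4). P = 3/(-3 + 4) = 3, Q = 3/(-4 + 3) = -3
Result: 3/(z + 3) - 3/(z + 4)


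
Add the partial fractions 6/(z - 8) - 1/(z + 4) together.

Common denominator (z - 8)(z + 4). Numerator: 6(z + 4) - 1(z - 8) = (6z + 24) - (z - 8) = 5z + 32
Result: (5z + 32)/[(z - 8)(z + 4)]


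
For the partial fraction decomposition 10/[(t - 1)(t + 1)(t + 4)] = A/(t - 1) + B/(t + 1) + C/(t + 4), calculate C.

Cover-up at t = -4: C = 10/[(-4 - 1)(-4 + 1)] = 10/[(-5)(-3)] = 10/15 = 2/3


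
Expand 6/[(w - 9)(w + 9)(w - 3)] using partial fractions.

Using cover-up method: A = 1/18, B = 1/36, C = -1/12
Result: (1/18)/(w - 9) + (1/36)/(w + 9) - (1/12)/(w - 3)


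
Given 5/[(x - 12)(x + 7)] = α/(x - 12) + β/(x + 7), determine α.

Cover-up at x = 12: α = 5/(12 + 7) = 5/19


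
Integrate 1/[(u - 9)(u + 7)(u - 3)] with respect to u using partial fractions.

Cover-up: A = 1/96, B = 1/160, C = -1/60. Decomposition: (1/96)/(u - 9) + (1/160)/(u + 7) - (1/60)/(u - 3). Integrate each term: (1/96) ln|(u - 9)| + (1/160) ln|(u + 7)| - (1/60) ln|(u - 3)| + C


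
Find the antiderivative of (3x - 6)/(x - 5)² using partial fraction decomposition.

Decompose: α = 3, β = 3·5 - 6 = 9, so (3x - 6)/(x - 5)² = 3/(x - 5) + 9/(x - 5)². Integrate: ∫ α/(x - 5) dx = 3 ln|(x - 5)|; ∫ β/(x - 5)² dx = -9/(x - 5). Sum: 3 ln|(x - 5)| - 9/(x - 5) + C


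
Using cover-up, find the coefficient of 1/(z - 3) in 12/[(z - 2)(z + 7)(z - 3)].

Cover (z - 3), set z=3: 12/[(3 - 2)(3 + 7)] = 6/5


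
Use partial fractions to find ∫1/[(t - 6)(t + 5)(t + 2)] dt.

Cover-up: α = 1/88, β = 1/33, γ = -1/24. Decomposition: (1/88)/(t - 6) + (1/33)/(t + 5) - (1/24)/(t + 2). Integrate each term: (1/88) ln|(t - 6)| + (1/33) ln|(t + 5)| - (1/24) ln|(t + 2)| + C


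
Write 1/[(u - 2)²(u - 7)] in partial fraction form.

Cover-up at u=7: γ = 1/(7 - 2)² = 1/25. Cover-up at u=2: β = 1/(2 - 7) = -1/5. Comparing u² coeff: α = -γ = -1/25
Result: (-1/25)/(u - 2) - (1/5)/(u - 2)² + (1/25)/(u - 7)


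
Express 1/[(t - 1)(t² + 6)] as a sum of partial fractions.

Cover-up at t = 1: P = 1/(1² + 6) = 1/7. Then Q = -P = -1/7, R = -P·(0 + 1) = -1/7
Result: (1/7)/(t - 1) - ((1/7)t + 1/7)/(t² + 6)


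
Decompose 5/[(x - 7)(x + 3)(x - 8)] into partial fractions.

Using cover-up method: α = -1/2, β = 1/22, γ = 5/11
Result: (-1/2)/(x - 7) + (1/22)/(x + 3) + (5/11)/(x - 8)


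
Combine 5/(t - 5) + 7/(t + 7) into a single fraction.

Common denominator (t - 5)(t + 7). Numerator: 5(t + 7) + 7(t - 5) = (5t + 35) + (7t - 35) = 12t
Result: (12t)/[(t - 5)(t + 7)]


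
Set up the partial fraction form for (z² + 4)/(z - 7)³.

Repeated linear factor (power 3): α/(z - 7) + β/(z - 7)² + γ/(z - 7)³


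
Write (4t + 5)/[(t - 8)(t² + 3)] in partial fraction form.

At t=8: P = (4·8 + 5)/(8² + 3) = 37/67. Q = -P = -37/67, R = 4 - 8·P = -28/67
Result: (37/67)/(t - 8) - ((37/67)t + 28/67)/(t² + 3)


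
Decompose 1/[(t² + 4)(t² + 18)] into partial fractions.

Coefficient matching gives P = R = 0, Q = 1/(18-4) = 1/14, S = -Q = -1/14
Result: (1/14)/(t² + 4) - (1/14)/(t² + 18)


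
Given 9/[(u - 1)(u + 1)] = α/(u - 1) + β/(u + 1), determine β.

Cover-up at u = -1: β = 9/(-1 - 1) = -9/2


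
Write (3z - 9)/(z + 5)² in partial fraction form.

(3z - 9) = α(z + 5) + β. At z = -5: β = 3·(-5) - 9 = -24. Coeff of z: α = 3
Result: 3/(z + 5) - 24/(z + 5)²


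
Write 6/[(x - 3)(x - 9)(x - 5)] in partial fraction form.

Using cover-up method: α = 1/2, β = 1/4, γ = -3/4
Result: (1/2)/(x - 3) + (1/4)/(x - 9) - (3/4)/(x - 5)


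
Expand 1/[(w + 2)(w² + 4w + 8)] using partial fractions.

Cover-up at w = -2: A = 1/((-2)² + 4·(-2) + 8) = 1/4. Then B = -A = -1/4, C = -A·(4 - 2) = -1/2
Result: (1/4)/(w + 2) - ((1/4)w + 1/2)/(w² + 4w + 8)


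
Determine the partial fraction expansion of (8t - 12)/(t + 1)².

(8t - 12) = α(t + 1) + β. At t = -1: β = 8·(-1) - 12 = -20. Coeff of t: α = 8
Result: 8/(t + 1) - 20/(t + 1)²


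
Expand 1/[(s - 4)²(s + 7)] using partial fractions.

Cover-up at s=-7: γ = 1/(-7 - 4)² = 1/121. Cover-up at s=4: β = 1/(4 + 7) = 1/11. Comparing s² coeff: α = -γ = -1/121
Result: (-1/121)/(s - 4) + (1/11)/(s - 4)² + (1/121)/(s + 7)


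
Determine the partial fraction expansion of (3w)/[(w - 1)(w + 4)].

At w=1: α = (3·1 + 0)/(1 + 4) = 3/5. At w=-4: β = (3·(-4) + 0)/(-4 - 1) = 12/5
Result: (3/5)/(w - 1) + (12/5)/(w + 4)


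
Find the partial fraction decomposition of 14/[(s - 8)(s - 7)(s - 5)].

Using cover-up method: α = 14/3, β = -7, γ = 7/3
Result: (14/3)/(s - 8) - 7/(s - 7) + (7/3)/(s - 5)


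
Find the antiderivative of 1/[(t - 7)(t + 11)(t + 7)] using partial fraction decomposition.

Cover-up: P = 1/252, Q = 1/72, R = -1/56. Decomposition: (1/252)/(t - 7) + (1/72)/(t + 11) - (1/56)/(t + 7). Integrate each term: (1/252) ln|(t - 7)| + (1/72) ln|(t + 11)| - (1/56) ln|(t + 7)| + C


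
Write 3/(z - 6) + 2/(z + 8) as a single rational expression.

Common denominator (z - 6)(z + 8). Numerator: 3(z + 8) + 2(z - 6) = (3z + 24) + (2z - 12) = 5z + 12
Result: (5z + 12)/[(z - 6)(z + 8)]


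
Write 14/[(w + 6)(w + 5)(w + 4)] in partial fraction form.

Using cover-up method: A = 7, B = -14, C = 7
Result: 7/(w + 6) - 14/(w + 5) + 7/(w + 4)


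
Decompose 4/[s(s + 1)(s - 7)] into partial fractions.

Using cover-up method: α = -4/7, β = 1/2, γ = 1/14
Result: (-4/7)/s + (1/2)/(s + 1) + (1/14)/(s - 7)


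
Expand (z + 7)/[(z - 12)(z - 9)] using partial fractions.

At z=12: P = (1·12 + 7)/(12 - 9) = 19/3. At z=9: Q = (1·9 + 7)/(9 - 12) = -16/3
Result: (19/3)/(z - 12) - (16/3)/(z - 9)


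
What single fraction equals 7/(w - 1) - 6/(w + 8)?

Common denominator (w - 1)(w + 8). Numerator: 7(w + 8) - 6(w - 1) = (7w + 56) - (6w - 6) = w + 62
Result: (w + 62)/[(w - 1)(w + 8)]


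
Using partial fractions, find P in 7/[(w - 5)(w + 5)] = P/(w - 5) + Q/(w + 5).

Cover-up at w = 5: P = 7/(5 + 5) = 7/10


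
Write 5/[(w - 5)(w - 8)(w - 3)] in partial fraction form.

Using cover-up method: α = -5/6, β = 1/3, γ = 1/2
Result: (-5/6)/(w - 5) + (1/3)/(w - 8) + (1/2)/(w - 3)


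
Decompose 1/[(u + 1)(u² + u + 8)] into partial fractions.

Cover-up at u = -1: P = 1/((-1)² + 1·(-1) + 8) = 1/8. Then Q = -P = -1/8, R = -P·(1 - 1) = 0
Result: (1/8)/(u + 1) - ((1/8)u)/(u² + u + 8)


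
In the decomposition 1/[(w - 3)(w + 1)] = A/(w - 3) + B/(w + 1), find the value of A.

Cover-up at w = 3: A = 1/(3 + 1) = 1/4


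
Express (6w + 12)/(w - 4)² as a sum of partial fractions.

(6w + 12) = A(w - 4) + B. At w = 4: B = 6·4 + 12 = 36. Coeff of w: A = 6
Result: 6/(w - 4) + 36/(w - 4)²


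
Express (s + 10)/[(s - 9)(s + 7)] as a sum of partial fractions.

At s=9: A = (1·9 + 10)/(9 + 7) = 19/16. At s=-7: B = (1·(-7) + 10)/(-7 - 9) = -3/16
Result: (19/16)/(s - 9) - (3/16)/(s + 7)


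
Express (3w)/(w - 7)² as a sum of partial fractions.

(3w) = α(w - 7) + β. At w = 7: β = 3·7 + 0 = 21. Coeff of w: α = 3
Result: 3/(w - 7) + 21/(w - 7)²


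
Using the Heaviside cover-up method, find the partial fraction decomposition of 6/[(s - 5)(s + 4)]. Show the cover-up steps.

Cover (s - 5): set s=5, get A = 6/(5 + 4) = 2/3. Cover (s + 4): set s=-4, get B = 6/(-4 - 5) = -2/3.
Result: (2/3)/(s - 5) - (2/3)/(s + 4)


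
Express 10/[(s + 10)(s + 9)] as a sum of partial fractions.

10/(s + 10)(s + 9) = α/(s + 10) + β/(s + 9). α = 10/(-10 + 9) = -10, β = 10/(-9 + 10) = 10
Result: -10/(s + 10) + 10/(s + 9)


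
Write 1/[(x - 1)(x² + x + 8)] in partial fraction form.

Cover-up at x = 1: A = 1/(1² + 1·1 + 8) = 1/10. Then B = -A = -1/10, C = -A·(1 + 1) = -1/5
Result: (1/10)/(x - 1) - ((1/10)x + 1/5)/(x² + x + 8)


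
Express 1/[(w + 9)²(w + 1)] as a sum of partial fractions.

Cover-up at w=-1: γ = 1/(-1 + 9)² = 1/64. Cover-up at w=-9: β = 1/(-9 + 1) = -1/8. Comparing w² coeff: α = -γ = -1/64
Result: (-1/64)/(w + 9) - (1/8)/(w + 9)² + (1/64)/(w + 1)


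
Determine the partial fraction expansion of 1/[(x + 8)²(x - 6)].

Cover-up at x=6: R = 1/(6 + 8)² = 1/196. Cover-up at x=-8: Q = 1/(-8 - 6) = -1/14. Comparing x² coeff: P = -R = -1/196
Result: (-1/196)/(x + 8) - (1/14)/(x + 8)² + (1/196)/(x - 6)


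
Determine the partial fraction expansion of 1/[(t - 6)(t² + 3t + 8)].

Cover-up at t = 6: A = 1/(6² + 3·6 + 8) = 1/62. Then B = -A = -1/62, C = -A·(3 + 6) = -9/62
Result: (1/62)/(t - 6) - ((1/62)t + 9/62)/(t² + 3t + 8)


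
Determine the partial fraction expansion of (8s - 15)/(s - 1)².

(8s - 15) = P(s - 1) + Q. At s = 1: Q = 8·1 - 15 = -7. Coeff of s: P = 8
Result: 8/(s - 1) - 7/(s - 1)²


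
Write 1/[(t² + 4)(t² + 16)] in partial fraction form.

Coefficient matching gives α = γ = 0, β = 1/(16-4) = 1/12, δ = -β = -1/12
Result: (1/12)/(t² + 4) - (1/12)/(t² + 16)


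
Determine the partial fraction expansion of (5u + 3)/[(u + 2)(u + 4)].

At u=-2: A = (5·(-2) + 3)/(-2 + 4) = -7/2. At u=-4: B = (5·(-4) + 3)/(-4 + 2) = 17/2
Result: (-7/2)/(u + 2) + (17/2)/(u + 4)


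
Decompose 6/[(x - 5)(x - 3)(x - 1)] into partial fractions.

Using cover-up method: α = 3/4, β = -3/2, γ = 3/4
Result: (3/4)/(x - 5) - (3/2)/(x - 3) + (3/4)/(x - 1)


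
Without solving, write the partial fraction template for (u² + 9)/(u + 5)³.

Repeated linear factor (power 3): A/(u + 5) + B/(u + 5)² + C/(u + 5)³


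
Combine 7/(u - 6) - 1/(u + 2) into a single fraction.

Common denominator (u - 6)(u + 2). Numerator: 7(u + 2) - 1(u - 6) = (7u + 14) - (u - 6) = 6u + 20
Result: (6u + 20)/[(u - 6)(u + 2)]


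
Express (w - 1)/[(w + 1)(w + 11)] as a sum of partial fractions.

At w=-1: α = (1·(-1) - 1)/(-1 + 11) = -1/5. At w=-11: β = (1·(-11) - 1)/(-11 + 1) = 6/5
Result: (-1/5)/(w + 1) + (6/5)/(w + 11)


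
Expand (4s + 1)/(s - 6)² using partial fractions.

(4s + 1) = α(s - 6) + β. At s = 6: β = 4·6 + 1 = 25. Coeff of s: α = 4
Result: 4/(s - 6) + 25/(s - 6)²


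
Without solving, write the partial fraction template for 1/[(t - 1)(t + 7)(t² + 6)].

Two linear + quadratic: A/(t - 1) + B/(t + 7) + (Ct + D)/(t² + 6)


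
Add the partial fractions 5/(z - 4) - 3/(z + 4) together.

Common denominator (z - 4)(z + 4). Numerator: 5(z + 4) - 3(z - 4) = (5z + 20) - (3z - 12) = 2z + 32
Result: (2z + 32)/[(z - 4)(z + 4)]


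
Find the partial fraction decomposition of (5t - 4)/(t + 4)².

(5t - 4) = α(t + 4) + β. At t = -4: β = 5·(-4) - 4 = -24. Coeff of t: α = 5
Result: 5/(t + 4) - 24/(t + 4)²


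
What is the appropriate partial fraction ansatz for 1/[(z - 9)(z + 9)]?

Distinct linear factors: A/(z - 9) + B/(z + 9)


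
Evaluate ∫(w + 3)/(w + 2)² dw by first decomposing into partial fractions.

Decompose: A = 1, B = 1·(-2) + 3 = 1, so (w + 3)/(w + 2)² = 1/(w + 2) + 1/(w + 2)². Integrate: ∫ A/(w + 2) dw = ln|(w + 2)|; ∫ B/(w + 2)² dw = -1/(w + 2). Sum: ln|(w + 2)| - 1/(w + 2) + C


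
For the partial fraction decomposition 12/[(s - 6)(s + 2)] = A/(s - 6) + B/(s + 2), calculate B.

Cover-up at s = -2: B = 12/(-2 - 6) = -12/8 = -3/2


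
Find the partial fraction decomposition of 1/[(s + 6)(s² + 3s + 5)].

Cover-up at s = -6: α = 1/((-6)² + 3·(-6) + 5) = 1/23. Then β = -α = -1/23, γ = -α·(3 - 6) = 3/23
Result: (1/23)/(s + 6) - ((1/23)s - 3/23)/(s² + 3s + 5)


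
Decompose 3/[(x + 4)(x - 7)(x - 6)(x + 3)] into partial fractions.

Using Heaviside cover-up: (-3/110)/(x + 4) + (3/110)/(x - 7) - (1/30)/(x - 6) + (1/30)/(x + 3)


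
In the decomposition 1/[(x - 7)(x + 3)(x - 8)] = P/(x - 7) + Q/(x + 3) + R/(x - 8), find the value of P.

Cover-up at x = 7: P = 1/[(7 + 3)(7 - 8)] = 1/[(10)(-1)] = -1/10


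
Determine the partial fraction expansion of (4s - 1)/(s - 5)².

(4s - 1) = P(s - 5) + Q. At s = 5: Q = 4·5 - 1 = 19. Coeff of s: P = 4
Result: 4/(s - 5) + 19/(s - 5)²


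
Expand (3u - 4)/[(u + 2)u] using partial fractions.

At u=-2: A = (3·(-2) - 4)/(-2 - 0) = 5. At u=0: B = (3·0 - 4)/(0 + 2) = -2
Result: 5/(u + 2) - 2/u


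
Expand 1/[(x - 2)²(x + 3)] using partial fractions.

Cover-up at x=-3: C = 1/(-3 - 2)² = 1/25. Cover-up at x=2: B = 1/(2 + 3) = 1/5. Comparing x² coeff: A = -C = -1/25
Result: (-1/25)/(x - 2) + (1/5)/(x - 2)² + (1/25)/(x + 3)


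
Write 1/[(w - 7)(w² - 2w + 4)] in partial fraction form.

Cover-up at w = 7: α = 1/(7² - 2·7 + 4) = 1/39. Then β = -α = -1/39, γ = -α·(-2 + 7) = -5/39
Result: (1/39)/(w - 7) - ((1/39)w + 5/39)/(w² - 2w + 4)


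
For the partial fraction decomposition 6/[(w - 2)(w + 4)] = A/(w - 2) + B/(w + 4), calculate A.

Cover-up at w = 2: A = 6/(2 + 4) = 6/6 = 1


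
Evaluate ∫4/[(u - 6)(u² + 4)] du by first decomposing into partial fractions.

Cover-up at u=6: α = 4/(6²+4) = 1/10. Coeff matching: β = -1/10, γ = -3/5. Decomposition: (1/10)/(u - 6) - ((1/10)u + 3/5)/(u² + 4). Integrate: linear → ln, quadratic → (1/2)ln + arctan: (1/10) ln|(u - 6)| - (1/20) ln(u² + 4) - (3/10) arctan(u/2) + C


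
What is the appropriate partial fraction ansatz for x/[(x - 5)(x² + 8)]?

Linear + irreducible quadratic: P/(x - 5) + (Qx + R)/(x² + 8)


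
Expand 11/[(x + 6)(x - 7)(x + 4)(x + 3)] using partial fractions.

Using Heaviside cover-up: (-11/78)/(x + 6) + (1/130)/(x - 7) + (1/2)/(x + 4) - (11/30)/(x + 3)


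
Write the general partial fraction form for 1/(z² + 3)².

Repeated quadratic factor: (αz + β)/(z² + 3) + (γz + δ)/(z² + 3)²


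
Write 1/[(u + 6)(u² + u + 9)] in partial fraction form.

Cover-up at u = -6: α = 1/((-6)² + 1·(-6) + 9) = 1/39. Then β = -α = -1/39, γ = -α·(1 - 6) = 5/39
Result: (1/39)/(u + 6) - ((1/39)u - 5/39)/(u² + u + 9)


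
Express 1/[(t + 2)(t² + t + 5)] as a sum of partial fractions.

Cover-up at t = -2: P = 1/((-2)² + 1·(-2) + 5) = 1/7. Then Q = -P = -1/7, R = -P·(1 - 2) = 1/7
Result: (1/7)/(t + 2) - ((1/7)t - 1/7)/(t² + t + 5)


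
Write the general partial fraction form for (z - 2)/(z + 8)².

Repeated linear factor: α/(z + 8) + β/(z + 8)²


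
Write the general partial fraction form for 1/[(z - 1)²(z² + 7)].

Repeated linear + quadratic: α/(z - 1) + β/(z - 1)² + (γz + δ)/(z² + 7)


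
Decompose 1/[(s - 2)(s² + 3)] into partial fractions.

Cover-up at s = 2: P = 1/(2² + 3) = 1/7. Then Q = -P = -1/7, R = -P·(0 + 2) = -2/7
Result: (1/7)/(s - 2) - ((1/7)s + 2/7)/(s² + 3)


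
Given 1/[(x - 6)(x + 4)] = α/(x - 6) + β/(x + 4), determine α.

Cover-up at x = 6: α = 1/(6 + 4) = 1/10


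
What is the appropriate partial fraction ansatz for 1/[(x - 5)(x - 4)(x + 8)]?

Three distinct linear factors: α/(x - 5) + β/(x - 4) + γ/(x + 8)


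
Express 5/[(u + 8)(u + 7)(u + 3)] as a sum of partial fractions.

Using cover-up method: α = 1, β = -5/4, γ = 1/4
Result: 1/(u + 8) - (5/4)/(u + 7) + (1/4)/(u + 3)


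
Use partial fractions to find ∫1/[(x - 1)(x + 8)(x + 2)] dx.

Cover-up: α = 1/27, β = 1/54, γ = -1/18. Decomposition: (1/27)/(x - 1) + (1/54)/(x + 8) - (1/18)/(x + 2). Integrate each term: (1/27) ln|(x - 1)| + (1/54) ln|(x + 8)| - (1/18) ln|(x + 2)| + C


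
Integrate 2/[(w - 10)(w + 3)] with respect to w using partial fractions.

Decompose: 2/[(w - 10)(w + 3)] = (2/13)/(w - 10) - (2/13)/(w + 3). Integrate each term: (2/13) ln|(w - 10)| - (2/13) ln|(w + 3)| + C


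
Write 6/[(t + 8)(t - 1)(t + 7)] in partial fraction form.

Using cover-up method: P = 2/3, Q = 1/12, R = -3/4
Result: (2/3)/(t + 8) + (1/12)/(t - 1) - (3/4)/(t + 7)


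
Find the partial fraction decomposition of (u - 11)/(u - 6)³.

(u - 11) = P(u - 6)² + Q(u - 6) + R. At u = 6: R = 1·6 - 11 = -5. Coefficients: P = 0, Q = 1
Result: 1/(u - 6)² - 5/(u - 6)³


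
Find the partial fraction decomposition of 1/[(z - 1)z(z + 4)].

Using cover-up method: A = 1/5, B = -1/4, C = 1/20
Result: (1/5)/(z - 1) - (1/4)/z + (1/20)/(z + 4)


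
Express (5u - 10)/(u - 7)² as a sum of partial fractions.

(5u - 10) = P(u - 7) + Q. At u = 7: Q = 5·7 - 10 = 25. Coeff of u: P = 5
Result: 5/(u - 7) + 25/(u - 7)²


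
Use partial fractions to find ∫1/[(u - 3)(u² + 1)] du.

Cover-up at u=3: A = 1/(3²+1) = 1/10. Coeff matching: B = -1/10, C = -3/10. Decomposition: (1/10)/(u - 3) - ((1/10)u + 3/10)/(u² + 1). Integrate: linear → ln, quadratic → (1/2)ln + arctan: (1/10) ln|(u - 3)| - (1/20) ln(u² + 1) - (3/10) arctan(u) + C


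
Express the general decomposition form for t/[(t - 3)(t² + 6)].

Linear + irreducible quadratic: P/(t - 3) + (Qt + R)/(t² + 6)


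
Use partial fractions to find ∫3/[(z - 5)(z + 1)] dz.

Decompose: 3/[(z - 5)(z + 1)] = (1/2)/(z - 5) - (1/2)/(z + 1). Integrate each term: (1/2) ln|(z - 5)| - (1/2) ln|(z + 1)| + C


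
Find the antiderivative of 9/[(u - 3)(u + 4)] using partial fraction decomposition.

Decompose: 9/[(u - 3)(u + 4)] = (9/7)/(u - 3) - (9/7)/(u + 4). Integrate each term: (9/7) ln|(u - 3)| - (9/7) ln|(u + 4)| + C


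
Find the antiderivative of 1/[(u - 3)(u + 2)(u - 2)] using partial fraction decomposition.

Cover-up: A = 1/5, B = 1/20, C = -1/4. Decomposition: (1/5)/(u - 3) + (1/20)/(u + 2) - (1/4)/(u - 2). Integrate each term: (1/5) ln|(u - 3)| + (1/20) ln|(u + 2)| - (1/4) ln|(u - 2)| + C


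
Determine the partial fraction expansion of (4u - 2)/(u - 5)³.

(4u - 2) = A(u - 5)² + B(u - 5) + C. At u = 5: C = 4·5 - 2 = 18. Coefficients: A = 0, B = 4
Result: 4/(u - 5)² + 18/(u - 5)³


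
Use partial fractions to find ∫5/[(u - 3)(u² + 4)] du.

Cover-up at u=3: α = 5/(3²+4) = 5/13. Coeff matching: β = -5/13, γ = -15/13. Decomposition: (5/13)/(u - 3) - ((5/13)u + 15/13)/(u² + 4). Integrate: linear → ln, quadratic → (1/2)ln + arctan: (5/13) ln|(u - 3)| - (5/26) ln(u² + 4) - (15/26) arctan(u/2) + C


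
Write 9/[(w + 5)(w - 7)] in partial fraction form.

9/(w + 5)(w - 7) = A/(w + 5) + B/(w - 7). A = 9/(-5 - 7) = -3/4, B = 9/(7 + 5) = 3/4
Result: (-3/4)/(w + 5) + (3/4)/(w - 7)


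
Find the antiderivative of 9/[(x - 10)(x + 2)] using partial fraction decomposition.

Decompose: 9/[(x - 10)(x + 2)] = (3/4)/(x - 10) - (3/4)/(x + 2). Integrate each term: (3/4) ln|(x - 10)| - (3/4) ln|(x + 2)| + C


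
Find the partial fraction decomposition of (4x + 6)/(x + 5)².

(4x + 6) = α(x + 5) + β. At x = -5: β = 4·(-5) + 6 = -14. Coeff of x: α = 4
Result: 4/(x + 5) - 14/(x + 5)²


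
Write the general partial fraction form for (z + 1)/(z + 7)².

Repeated linear factor: A/(z + 7) + B/(z + 7)²


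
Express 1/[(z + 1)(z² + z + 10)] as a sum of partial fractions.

Cover-up at z = -1: P = 1/((-1)² + 1·(-1) + 10) = 1/10. Then Q = -P = -1/10, R = -P·(1 - 1) = 0
Result: (1/10)/(z + 1) - ((1/10)z)/(z² + z + 10)


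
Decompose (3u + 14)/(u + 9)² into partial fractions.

(3u + 14) = α(u + 9) + β. At u = -9: β = 3·(-9) + 14 = -13. Coeff of u: α = 3
Result: 3/(u + 9) - 13/(u + 9)²


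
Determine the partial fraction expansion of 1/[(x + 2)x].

1/(x + 2)x = α/(x + 2) + β/x. α = 1/(-2 - 0) = -1/2, β = 1/(0 + 2) = 1/2
Result: (-1/2)/(x + 2) + (1/2)/x


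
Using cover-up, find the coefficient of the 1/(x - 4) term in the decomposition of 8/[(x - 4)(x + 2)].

Cover (x - 4), set x=4: 8/((x + 2) at x=4) = 8/(6) = 4/3


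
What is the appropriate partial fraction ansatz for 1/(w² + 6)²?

Repeated quadratic factor: (Aw + B)/(w² + 6) + (Cw + D)/(w² + 6)²


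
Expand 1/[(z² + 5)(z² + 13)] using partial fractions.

Coefficient matching gives A = C = 0, B = 1/(13-5) = 1/8, D = -B = -1/8
Result: (1/8)/(z² + 5) - (1/8)/(z² + 13)


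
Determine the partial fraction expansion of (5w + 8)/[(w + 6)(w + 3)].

At w=-6: A = (5·(-6) + 8)/(-6 + 3) = 22/3. At w=-3: B = (5·(-3) + 8)/(-3 + 6) = -7/3
Result: (22/3)/(w + 6) - (7/3)/(w + 3)


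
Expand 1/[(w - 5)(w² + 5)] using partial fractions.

Cover-up at w = 5: P = 1/(5² + 5) = 1/30. Then Q = -P = -1/30, R = -P·(0 + 5) = -1/6
Result: (1/30)/(w - 5) - ((1/30)w + 1/6)/(w² + 5)


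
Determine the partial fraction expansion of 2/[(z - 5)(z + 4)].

2/(z - 5)(z + 4) = α/(z - 5) + β/(z + 4). α = 2/(5 + 4) = 2/9, β = 2/(-4 - 5) = -2/9
Result: (2/9)/(z - 5) - (2/9)/(z + 4)


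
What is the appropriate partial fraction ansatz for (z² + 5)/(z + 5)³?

Repeated linear factor (power 3): P/(z + 5) + Q/(z + 5)² + R/(z + 5)³


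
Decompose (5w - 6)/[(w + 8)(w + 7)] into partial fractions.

At w=-8: α = (5·(-8) - 6)/(-8 + 7) = 46. At w=-7: β = (5·(-7) - 6)/(-7 + 8) = -41
Result: 46/(w + 8) - 41/(w + 7)


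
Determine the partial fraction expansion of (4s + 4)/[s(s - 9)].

At s=0: α = (4·0 + 4)/(0 - 9) = -4/9. At s=9: β = (4·9 + 4)/(9 - 0) = 40/9
Result: (-4/9)/s + (40/9)/(s - 9)


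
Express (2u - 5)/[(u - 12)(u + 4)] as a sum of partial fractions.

At u=12: P = (2·12 - 5)/(12 + 4) = 19/16. At u=-4: Q = (2·(-4) - 5)/(-4 - 12) = 13/16
Result: (19/16)/(u - 12) + (13/16)/(u + 4)


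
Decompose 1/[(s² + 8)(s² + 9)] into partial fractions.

Coefficient matching gives A = C = 0, B = 1/(9-8) = 1, D = -B = -1
Result: 1/(s² + 8) - 1/(s² + 9)


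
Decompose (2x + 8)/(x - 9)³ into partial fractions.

(2x + 8) = A(x - 9)² + B(x - 9) + C. At x = 9: C = 2·9 + 8 = 26. Coefficients: A = 0, B = 2
Result: 2/(x - 9)² + 26/(x - 9)³


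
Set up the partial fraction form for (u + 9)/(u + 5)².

Repeated linear factor: P/(u + 5) + Q/(u + 5)²


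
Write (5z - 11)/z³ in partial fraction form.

(5z - 11) = Pz² + Qz + R. At z = 0: R = 5·0 - 11 = -11. Coefficients: P = 0, Q = 5
Result: 5/z² - 11/z³


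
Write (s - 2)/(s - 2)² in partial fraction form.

(s - 2) = α(s - 2) + β. At s = 2: β = 1·2 - 2 = 0. Coeff of s: α = 1
Result: 1/(s - 2)


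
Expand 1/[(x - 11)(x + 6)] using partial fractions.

1/(x - 11)(x + 6) = P/(x - 11) + Q/(x + 6). P = 1/(11 + 6) = 1/17, Q = 1/(-6 - 11) = -1/17
Result: (1/17)/(x - 11) - (1/17)/(x + 6)


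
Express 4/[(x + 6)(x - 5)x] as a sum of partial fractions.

Using cover-up method: A = 2/33, B = 4/55, C = -2/15
Result: (2/33)/(x + 6) + (4/55)/(x - 5) - (2/15)/x


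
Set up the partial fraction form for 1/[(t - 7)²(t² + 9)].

Repeated linear + quadratic: α/(t - 7) + β/(t - 7)² + (γt + δ)/(t² + 9)


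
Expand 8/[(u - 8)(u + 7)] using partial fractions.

8/(u - 8)(u + 7) = A/(u - 8) + B/(u + 7). A = 8/(8 + 7) = 8/15, B = 8/(-7 - 8) = -8/15
Result: (8/15)/(u - 8) - (8/15)/(u + 7)


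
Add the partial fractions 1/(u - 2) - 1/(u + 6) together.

Common denominator (u - 2)(u + 6). Numerator: 1(u + 6) - 1(u - 2) = (u + 6) - (u - 2) = 8
Result: (8)/[(u - 2)(u + 6)]


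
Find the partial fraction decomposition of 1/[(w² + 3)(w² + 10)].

Coefficient matching gives A = C = 0, B = 1/(10-3) = 1/7, D = -B = -1/7
Result: (1/7)/(w² + 3) - (1/7)/(w² + 10)


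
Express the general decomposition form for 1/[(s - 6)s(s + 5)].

Three distinct linear factors: P/(s - 6) + Q/s + R/(s + 5)


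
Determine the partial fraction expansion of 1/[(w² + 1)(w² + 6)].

Coefficient matching gives P = R = 0, Q = 1/(6-1) = 1/5, S = -Q = -1/5
Result: (1/5)/(w² + 1) - (1/5)/(w² + 6)


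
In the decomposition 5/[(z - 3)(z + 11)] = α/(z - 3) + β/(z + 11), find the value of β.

Cover-up at z = -11: β = 5/(-11 - 3) = -5/14


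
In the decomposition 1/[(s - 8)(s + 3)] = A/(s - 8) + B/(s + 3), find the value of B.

Cover-up at s = -3: B = 1/(-3 - 8) = -1/11


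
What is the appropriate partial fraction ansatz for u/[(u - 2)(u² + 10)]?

Linear + irreducible quadratic: P/(u - 2) + (Qu + R)/(u² + 10)


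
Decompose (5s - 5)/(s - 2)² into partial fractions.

(5s - 5) = α(s - 2) + β. At s = 2: β = 5·2 - 5 = 5. Coeff of s: α = 5
Result: 5/(s - 2) + 5/(s - 2)²


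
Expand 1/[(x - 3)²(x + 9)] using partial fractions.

Cover-up at x=-9: C = 1/(-9 - 3)² = 1/144. Cover-up at x=3: B = 1/(3 + 9) = 1/12. Comparing x² coeff: A = -C = -1/144
Result: (-1/144)/(x - 3) + (1/12)/(x - 3)² + (1/144)/(x + 9)


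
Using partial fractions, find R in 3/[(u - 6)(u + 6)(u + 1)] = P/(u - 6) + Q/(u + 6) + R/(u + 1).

Cover-up at u = -1: R = 3/[(-1 - 6)(-1 + 6)] = 3/[(-7)(5)] = -3/35


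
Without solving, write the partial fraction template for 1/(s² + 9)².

Repeated quadratic factor: (Ps + Q)/(s² + 9) + (Rs + S)/(s² + 9)²


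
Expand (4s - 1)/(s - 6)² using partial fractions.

(4s - 1) = P(s - 6) + Q. At s = 6: Q = 4·6 - 1 = 23. Coeff of s: P = 4
Result: 4/(s - 6) + 23/(s - 6)²


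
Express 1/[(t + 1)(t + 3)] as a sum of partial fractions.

1/(t + 1)(t + 3) = α/(t + 1) + β/(t + 3). α = 1/(-1 + 3) = 1/2, β = 1/(-3 + 1) = -1/2
Result: (1/2)/(t + 1) - (1/2)/(t + 3)


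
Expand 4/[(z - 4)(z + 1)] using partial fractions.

4/(z - 4)(z + 1) = P/(z - 4) + Q/(z + 1). P = 4/(4 + 1) = 4/5, Q = 4/(-1 - 4) = -4/5
Result: (4/5)/(z - 4) - (4/5)/(z + 1)


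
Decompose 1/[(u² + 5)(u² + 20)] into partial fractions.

Coefficient matching gives α = γ = 0, β = 1/(20-5) = 1/15, δ = -β = -1/15
Result: (1/15)/(u² + 5) - (1/15)/(u² + 20)


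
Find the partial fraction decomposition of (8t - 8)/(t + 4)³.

(8t - 8) = A(t + 4)² + B(t + 4) + C. At t = -4: C = 8·(-4) - 8 = -40. Coefficients: A = 0, B = 8
Result: 8/(t + 4)² - 40/(t + 4)³


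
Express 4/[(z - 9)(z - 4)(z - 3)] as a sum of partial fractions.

Using cover-up method: A = 2/15, B = -4/5, C = 2/3
Result: (2/15)/(z - 9) - (4/5)/(z - 4) + (2/3)/(z - 3)


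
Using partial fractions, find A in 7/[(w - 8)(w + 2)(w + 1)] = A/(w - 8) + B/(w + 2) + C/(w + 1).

Cover-up at w = 8: A = 7/[(8 + 2)(8 + 1)] = 7/[(10)(9)] = 7/90


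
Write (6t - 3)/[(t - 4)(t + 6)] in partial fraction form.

At t=4: A = (6·4 - 3)/(4 + 6) = 21/10. At t=-6: B = (6·(-6) - 3)/(-6 - 4) = 39/10
Result: (21/10)/(t - 4) + (39/10)/(t + 6)


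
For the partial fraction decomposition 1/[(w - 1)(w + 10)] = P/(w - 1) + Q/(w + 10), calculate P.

Cover-up at w = 1: P = 1/(1 + 10) = 1/11


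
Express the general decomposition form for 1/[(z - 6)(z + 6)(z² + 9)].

Two linear + quadratic: A/(z - 6) + B/(z + 6) + (Cz + D)/(z² + 9)


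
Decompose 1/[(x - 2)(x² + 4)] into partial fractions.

Cover-up at x = 2: A = 1/(2² + 4) = 1/8. Then B = -A = -1/8, C = -A·(0 + 2) = -1/4
Result: (1/8)/(x - 2) - ((1/8)x + 1/4)/(x² + 4)


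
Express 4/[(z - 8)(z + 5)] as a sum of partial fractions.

4/(z - 8)(z + 5) = A/(z - 8) + B/(z + 5). A = 4/(8 + 5) = 4/13, B = 4/(-5 - 8) = -4/13
Result: (4/13)/(z - 8) - (4/13)/(z + 5)


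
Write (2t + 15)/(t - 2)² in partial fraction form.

(2t + 15) = P(t - 2) + Q. At t = 2: Q = 2·2 + 15 = 19. Coeff of t: P = 2
Result: 2/(t - 2) + 19/(t - 2)²


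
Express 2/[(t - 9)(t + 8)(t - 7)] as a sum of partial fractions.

Using cover-up method: P = 1/17, Q = 2/255, R = -1/15
Result: (1/17)/(t - 9) + (2/255)/(t + 8) - (1/15)/(t - 7)


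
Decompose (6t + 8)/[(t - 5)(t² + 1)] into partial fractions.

At t=5: α = (6·5 + 8)/(5² + 1) = 19/13. β = -α = -19/13, γ = 6 - 5·α = -17/13
Result: (19/13)/(t - 5) - ((19/13)t + 17/13)/(t² + 1)


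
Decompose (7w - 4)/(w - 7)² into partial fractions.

(7w - 4) = α(w - 7) + β. At w = 7: β = 7·7 - 4 = 45. Coeff of w: α = 7
Result: 7/(w - 7) + 45/(w - 7)²


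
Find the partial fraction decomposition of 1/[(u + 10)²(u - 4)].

Cover-up at u=4: R = 1/(4 + 10)² = 1/196. Cover-up at u=-10: Q = 1/(-10 - 4) = -1/14. Comparing u² coeff: P = -R = -1/196
Result: (-1/196)/(u + 10) - (1/14)/(u + 10)² + (1/196)/(u - 4)


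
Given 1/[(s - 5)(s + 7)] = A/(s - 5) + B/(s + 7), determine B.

Cover-up at s = -7: B = 1/(-7 - 5) = -1/12


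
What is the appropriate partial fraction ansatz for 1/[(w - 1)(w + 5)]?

Distinct linear factors: P/(w - 1) + Q/(w + 5)


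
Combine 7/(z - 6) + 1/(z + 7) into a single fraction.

Common denominator (z - 6)(z + 7). Numerator: 7(z + 7) + 1(z - 6) = (7z + 49) + (z - 6) = 8z + 43
Result: (8z + 43)/[(z - 6)(z + 7)]


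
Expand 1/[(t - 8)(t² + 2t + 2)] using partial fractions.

Cover-up at t = 8: A = 1/(8² + 2·8 + 2) = 1/82. Then B = -A = -1/82, C = -A·(2 + 8) = -5/41
Result: (1/82)/(t - 8) - ((1/82)t + 5/41)/(t² + 2t + 2)


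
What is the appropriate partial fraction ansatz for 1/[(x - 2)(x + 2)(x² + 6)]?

Two linear + quadratic: A/(x - 2) + B/(x + 2) + (Cx + D)/(x² + 6)


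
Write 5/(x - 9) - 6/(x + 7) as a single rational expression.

Common denominator (x - 9)(x + 7). Numerator: 5(x + 7) - 6(x - 9) = (5x + 35) - (6x - 54) = -x + 89
Result: (-x + 89)/[(x - 9)(x + 7)]


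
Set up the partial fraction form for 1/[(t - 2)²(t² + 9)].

Repeated linear + quadratic: A/(t - 2) + B/(t - 2)² + (Ct + D)/(t² + 9)


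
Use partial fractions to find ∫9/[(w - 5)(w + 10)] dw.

Decompose: 9/[(w - 5)(w + 10)] = (3/5)/(w - 5) - (3/5)/(w + 10). Integrate each term: (3/5) ln|(w - 5)| - (3/5) ln|(w + 10)| + C
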